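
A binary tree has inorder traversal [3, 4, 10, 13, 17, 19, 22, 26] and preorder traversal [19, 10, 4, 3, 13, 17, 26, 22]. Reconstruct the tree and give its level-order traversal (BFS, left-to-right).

Inorder:  [3, 4, 10, 13, 17, 19, 22, 26]
Preorder: [19, 10, 4, 3, 13, 17, 26, 22]
Algorithm: preorder visits root first, so consume preorder in order;
for each root, split the current inorder slice at that value into
left-subtree inorder and right-subtree inorder, then recurse.
Recursive splits:
  root=19; inorder splits into left=[3, 4, 10, 13, 17], right=[22, 26]
  root=10; inorder splits into left=[3, 4], right=[13, 17]
  root=4; inorder splits into left=[3], right=[]
  root=3; inorder splits into left=[], right=[]
  root=13; inorder splits into left=[], right=[17]
  root=17; inorder splits into left=[], right=[]
  root=26; inorder splits into left=[22], right=[]
  root=22; inorder splits into left=[], right=[]
Reconstructed level-order: [19, 10, 26, 4, 13, 22, 3, 17]


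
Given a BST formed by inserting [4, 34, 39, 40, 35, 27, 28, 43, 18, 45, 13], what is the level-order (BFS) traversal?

Tree insertion order: [4, 34, 39, 40, 35, 27, 28, 43, 18, 45, 13]
Tree (level-order array): [4, None, 34, 27, 39, 18, 28, 35, 40, 13, None, None, None, None, None, None, 43, None, None, None, 45]
BFS from the root, enqueuing left then right child of each popped node:
  queue [4] -> pop 4, enqueue [34], visited so far: [4]
  queue [34] -> pop 34, enqueue [27, 39], visited so far: [4, 34]
  queue [27, 39] -> pop 27, enqueue [18, 28], visited so far: [4, 34, 27]
  queue [39, 18, 28] -> pop 39, enqueue [35, 40], visited so far: [4, 34, 27, 39]
  queue [18, 28, 35, 40] -> pop 18, enqueue [13], visited so far: [4, 34, 27, 39, 18]
  queue [28, 35, 40, 13] -> pop 28, enqueue [none], visited so far: [4, 34, 27, 39, 18, 28]
  queue [35, 40, 13] -> pop 35, enqueue [none], visited so far: [4, 34, 27, 39, 18, 28, 35]
  queue [40, 13] -> pop 40, enqueue [43], visited so far: [4, 34, 27, 39, 18, 28, 35, 40]
  queue [13, 43] -> pop 13, enqueue [none], visited so far: [4, 34, 27, 39, 18, 28, 35, 40, 13]
  queue [43] -> pop 43, enqueue [45], visited so far: [4, 34, 27, 39, 18, 28, 35, 40, 13, 43]
  queue [45] -> pop 45, enqueue [none], visited so far: [4, 34, 27, 39, 18, 28, 35, 40, 13, 43, 45]
Result: [4, 34, 27, 39, 18, 28, 35, 40, 13, 43, 45]


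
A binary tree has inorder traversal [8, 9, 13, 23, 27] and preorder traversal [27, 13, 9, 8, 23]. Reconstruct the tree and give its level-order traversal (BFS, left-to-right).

Inorder:  [8, 9, 13, 23, 27]
Preorder: [27, 13, 9, 8, 23]
Algorithm: preorder visits root first, so consume preorder in order;
for each root, split the current inorder slice at that value into
left-subtree inorder and right-subtree inorder, then recurse.
Recursive splits:
  root=27; inorder splits into left=[8, 9, 13, 23], right=[]
  root=13; inorder splits into left=[8, 9], right=[23]
  root=9; inorder splits into left=[8], right=[]
  root=8; inorder splits into left=[], right=[]
  root=23; inorder splits into left=[], right=[]
Reconstructed level-order: [27, 13, 9, 23, 8]


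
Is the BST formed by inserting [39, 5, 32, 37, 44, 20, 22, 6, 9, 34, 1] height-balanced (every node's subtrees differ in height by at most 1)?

Tree (level-order array): [39, 5, 44, 1, 32, None, None, None, None, 20, 37, 6, 22, 34, None, None, 9]
Definition: a tree is height-balanced if, at every node, |h(left) - h(right)| <= 1 (empty subtree has height -1).
Bottom-up per-node check:
  node 1: h_left=-1, h_right=-1, diff=0 [OK], height=0
  node 9: h_left=-1, h_right=-1, diff=0 [OK], height=0
  node 6: h_left=-1, h_right=0, diff=1 [OK], height=1
  node 22: h_left=-1, h_right=-1, diff=0 [OK], height=0
  node 20: h_left=1, h_right=0, diff=1 [OK], height=2
  node 34: h_left=-1, h_right=-1, diff=0 [OK], height=0
  node 37: h_left=0, h_right=-1, diff=1 [OK], height=1
  node 32: h_left=2, h_right=1, diff=1 [OK], height=3
  node 5: h_left=0, h_right=3, diff=3 [FAIL (|0-3|=3 > 1)], height=4
  node 44: h_left=-1, h_right=-1, diff=0 [OK], height=0
  node 39: h_left=4, h_right=0, diff=4 [FAIL (|4-0|=4 > 1)], height=5
Node 5 violates the condition: |0 - 3| = 3 > 1.
Result: Not balanced


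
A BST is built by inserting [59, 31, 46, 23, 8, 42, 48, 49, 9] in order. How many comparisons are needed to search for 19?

Search path for 19: 59 -> 31 -> 23 -> 8 -> 9
Found: False
Comparisons: 5


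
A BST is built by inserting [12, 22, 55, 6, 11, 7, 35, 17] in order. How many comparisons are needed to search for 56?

Search path for 56: 12 -> 22 -> 55
Found: False
Comparisons: 3


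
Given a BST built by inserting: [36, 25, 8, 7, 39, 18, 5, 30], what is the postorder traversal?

Tree insertion order: [36, 25, 8, 7, 39, 18, 5, 30]
Tree (level-order array): [36, 25, 39, 8, 30, None, None, 7, 18, None, None, 5]
Postorder traversal: [5, 7, 18, 8, 30, 25, 39, 36]


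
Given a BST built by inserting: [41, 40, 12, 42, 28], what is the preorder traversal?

Tree insertion order: [41, 40, 12, 42, 28]
Tree (level-order array): [41, 40, 42, 12, None, None, None, None, 28]
Preorder traversal: [41, 40, 12, 28, 42]


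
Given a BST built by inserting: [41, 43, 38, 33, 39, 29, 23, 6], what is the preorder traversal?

Tree insertion order: [41, 43, 38, 33, 39, 29, 23, 6]
Tree (level-order array): [41, 38, 43, 33, 39, None, None, 29, None, None, None, 23, None, 6]
Preorder traversal: [41, 38, 33, 29, 23, 6, 39, 43]


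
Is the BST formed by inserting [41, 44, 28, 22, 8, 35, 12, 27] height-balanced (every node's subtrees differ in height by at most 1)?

Tree (level-order array): [41, 28, 44, 22, 35, None, None, 8, 27, None, None, None, 12]
Definition: a tree is height-balanced if, at every node, |h(left) - h(right)| <= 1 (empty subtree has height -1).
Bottom-up per-node check:
  node 12: h_left=-1, h_right=-1, diff=0 [OK], height=0
  node 8: h_left=-1, h_right=0, diff=1 [OK], height=1
  node 27: h_left=-1, h_right=-1, diff=0 [OK], height=0
  node 22: h_left=1, h_right=0, diff=1 [OK], height=2
  node 35: h_left=-1, h_right=-1, diff=0 [OK], height=0
  node 28: h_left=2, h_right=0, diff=2 [FAIL (|2-0|=2 > 1)], height=3
  node 44: h_left=-1, h_right=-1, diff=0 [OK], height=0
  node 41: h_left=3, h_right=0, diff=3 [FAIL (|3-0|=3 > 1)], height=4
Node 28 violates the condition: |2 - 0| = 2 > 1.
Result: Not balanced


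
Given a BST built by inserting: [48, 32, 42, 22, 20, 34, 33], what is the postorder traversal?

Tree insertion order: [48, 32, 42, 22, 20, 34, 33]
Tree (level-order array): [48, 32, None, 22, 42, 20, None, 34, None, None, None, 33]
Postorder traversal: [20, 22, 33, 34, 42, 32, 48]


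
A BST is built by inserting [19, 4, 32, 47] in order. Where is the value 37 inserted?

Starting tree (level order): [19, 4, 32, None, None, None, 47]
Insertion path: 19 -> 32 -> 47
Result: insert 37 as left child of 47
Final tree (level order): [19, 4, 32, None, None, None, 47, 37]


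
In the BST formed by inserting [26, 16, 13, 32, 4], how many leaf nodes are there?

Tree built from: [26, 16, 13, 32, 4]
Tree (level-order array): [26, 16, 32, 13, None, None, None, 4]
Rule: A leaf has 0 children.
Per-node child counts:
  node 26: 2 child(ren)
  node 16: 1 child(ren)
  node 13: 1 child(ren)
  node 4: 0 child(ren)
  node 32: 0 child(ren)
Matching nodes: [4, 32]
Count of leaf nodes: 2


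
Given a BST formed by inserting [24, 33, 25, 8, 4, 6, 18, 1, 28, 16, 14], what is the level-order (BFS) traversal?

Tree insertion order: [24, 33, 25, 8, 4, 6, 18, 1, 28, 16, 14]
Tree (level-order array): [24, 8, 33, 4, 18, 25, None, 1, 6, 16, None, None, 28, None, None, None, None, 14]
BFS from the root, enqueuing left then right child of each popped node:
  queue [24] -> pop 24, enqueue [8, 33], visited so far: [24]
  queue [8, 33] -> pop 8, enqueue [4, 18], visited so far: [24, 8]
  queue [33, 4, 18] -> pop 33, enqueue [25], visited so far: [24, 8, 33]
  queue [4, 18, 25] -> pop 4, enqueue [1, 6], visited so far: [24, 8, 33, 4]
  queue [18, 25, 1, 6] -> pop 18, enqueue [16], visited so far: [24, 8, 33, 4, 18]
  queue [25, 1, 6, 16] -> pop 25, enqueue [28], visited so far: [24, 8, 33, 4, 18, 25]
  queue [1, 6, 16, 28] -> pop 1, enqueue [none], visited so far: [24, 8, 33, 4, 18, 25, 1]
  queue [6, 16, 28] -> pop 6, enqueue [none], visited so far: [24, 8, 33, 4, 18, 25, 1, 6]
  queue [16, 28] -> pop 16, enqueue [14], visited so far: [24, 8, 33, 4, 18, 25, 1, 6, 16]
  queue [28, 14] -> pop 28, enqueue [none], visited so far: [24, 8, 33, 4, 18, 25, 1, 6, 16, 28]
  queue [14] -> pop 14, enqueue [none], visited so far: [24, 8, 33, 4, 18, 25, 1, 6, 16, 28, 14]
Result: [24, 8, 33, 4, 18, 25, 1, 6, 16, 28, 14]


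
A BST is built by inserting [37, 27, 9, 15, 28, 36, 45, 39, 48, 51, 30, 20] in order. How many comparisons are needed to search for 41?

Search path for 41: 37 -> 45 -> 39
Found: False
Comparisons: 3


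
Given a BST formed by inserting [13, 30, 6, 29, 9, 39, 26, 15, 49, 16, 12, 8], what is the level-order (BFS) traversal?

Tree insertion order: [13, 30, 6, 29, 9, 39, 26, 15, 49, 16, 12, 8]
Tree (level-order array): [13, 6, 30, None, 9, 29, 39, 8, 12, 26, None, None, 49, None, None, None, None, 15, None, None, None, None, 16]
BFS from the root, enqueuing left then right child of each popped node:
  queue [13] -> pop 13, enqueue [6, 30], visited so far: [13]
  queue [6, 30] -> pop 6, enqueue [9], visited so far: [13, 6]
  queue [30, 9] -> pop 30, enqueue [29, 39], visited so far: [13, 6, 30]
  queue [9, 29, 39] -> pop 9, enqueue [8, 12], visited so far: [13, 6, 30, 9]
  queue [29, 39, 8, 12] -> pop 29, enqueue [26], visited so far: [13, 6, 30, 9, 29]
  queue [39, 8, 12, 26] -> pop 39, enqueue [49], visited so far: [13, 6, 30, 9, 29, 39]
  queue [8, 12, 26, 49] -> pop 8, enqueue [none], visited so far: [13, 6, 30, 9, 29, 39, 8]
  queue [12, 26, 49] -> pop 12, enqueue [none], visited so far: [13, 6, 30, 9, 29, 39, 8, 12]
  queue [26, 49] -> pop 26, enqueue [15], visited so far: [13, 6, 30, 9, 29, 39, 8, 12, 26]
  queue [49, 15] -> pop 49, enqueue [none], visited so far: [13, 6, 30, 9, 29, 39, 8, 12, 26, 49]
  queue [15] -> pop 15, enqueue [16], visited so far: [13, 6, 30, 9, 29, 39, 8, 12, 26, 49, 15]
  queue [16] -> pop 16, enqueue [none], visited so far: [13, 6, 30, 9, 29, 39, 8, 12, 26, 49, 15, 16]
Result: [13, 6, 30, 9, 29, 39, 8, 12, 26, 49, 15, 16]


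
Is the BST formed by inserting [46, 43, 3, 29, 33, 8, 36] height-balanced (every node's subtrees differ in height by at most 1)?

Tree (level-order array): [46, 43, None, 3, None, None, 29, 8, 33, None, None, None, 36]
Definition: a tree is height-balanced if, at every node, |h(left) - h(right)| <= 1 (empty subtree has height -1).
Bottom-up per-node check:
  node 8: h_left=-1, h_right=-1, diff=0 [OK], height=0
  node 36: h_left=-1, h_right=-1, diff=0 [OK], height=0
  node 33: h_left=-1, h_right=0, diff=1 [OK], height=1
  node 29: h_left=0, h_right=1, diff=1 [OK], height=2
  node 3: h_left=-1, h_right=2, diff=3 [FAIL (|-1-2|=3 > 1)], height=3
  node 43: h_left=3, h_right=-1, diff=4 [FAIL (|3--1|=4 > 1)], height=4
  node 46: h_left=4, h_right=-1, diff=5 [FAIL (|4--1|=5 > 1)], height=5
Node 3 violates the condition: |-1 - 2| = 3 > 1.
Result: Not balanced


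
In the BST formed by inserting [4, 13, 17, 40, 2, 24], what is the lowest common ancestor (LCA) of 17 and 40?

Tree insertion order: [4, 13, 17, 40, 2, 24]
Tree (level-order array): [4, 2, 13, None, None, None, 17, None, 40, 24]
In a BST, the LCA of p=17, q=40 is the first node v on the
root-to-leaf path with p <= v <= q (go left if both < v, right if both > v).
Walk from root:
  at 4: both 17 and 40 > 4, go right
  at 13: both 17 and 40 > 13, go right
  at 17: 17 <= 17 <= 40, this is the LCA
LCA = 17


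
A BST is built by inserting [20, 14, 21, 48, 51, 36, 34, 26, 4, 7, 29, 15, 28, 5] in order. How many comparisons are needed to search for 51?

Search path for 51: 20 -> 21 -> 48 -> 51
Found: True
Comparisons: 4


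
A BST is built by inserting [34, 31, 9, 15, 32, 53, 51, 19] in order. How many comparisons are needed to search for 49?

Search path for 49: 34 -> 53 -> 51
Found: False
Comparisons: 3


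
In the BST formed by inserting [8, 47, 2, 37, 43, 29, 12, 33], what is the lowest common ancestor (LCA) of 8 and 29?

Tree insertion order: [8, 47, 2, 37, 43, 29, 12, 33]
Tree (level-order array): [8, 2, 47, None, None, 37, None, 29, 43, 12, 33]
In a BST, the LCA of p=8, q=29 is the first node v on the
root-to-leaf path with p <= v <= q (go left if both < v, right if both > v).
Walk from root:
  at 8: 8 <= 8 <= 29, this is the LCA
LCA = 8


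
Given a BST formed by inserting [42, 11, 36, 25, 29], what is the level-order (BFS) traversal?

Tree insertion order: [42, 11, 36, 25, 29]
Tree (level-order array): [42, 11, None, None, 36, 25, None, None, 29]
BFS from the root, enqueuing left then right child of each popped node:
  queue [42] -> pop 42, enqueue [11], visited so far: [42]
  queue [11] -> pop 11, enqueue [36], visited so far: [42, 11]
  queue [36] -> pop 36, enqueue [25], visited so far: [42, 11, 36]
  queue [25] -> pop 25, enqueue [29], visited so far: [42, 11, 36, 25]
  queue [29] -> pop 29, enqueue [none], visited so far: [42, 11, 36, 25, 29]
Result: [42, 11, 36, 25, 29]


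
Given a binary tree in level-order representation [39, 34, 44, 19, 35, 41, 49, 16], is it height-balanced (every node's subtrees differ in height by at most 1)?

Tree (level-order array): [39, 34, 44, 19, 35, 41, 49, 16]
Definition: a tree is height-balanced if, at every node, |h(left) - h(right)| <= 1 (empty subtree has height -1).
Bottom-up per-node check:
  node 16: h_left=-1, h_right=-1, diff=0 [OK], height=0
  node 19: h_left=0, h_right=-1, diff=1 [OK], height=1
  node 35: h_left=-1, h_right=-1, diff=0 [OK], height=0
  node 34: h_left=1, h_right=0, diff=1 [OK], height=2
  node 41: h_left=-1, h_right=-1, diff=0 [OK], height=0
  node 49: h_left=-1, h_right=-1, diff=0 [OK], height=0
  node 44: h_left=0, h_right=0, diff=0 [OK], height=1
  node 39: h_left=2, h_right=1, diff=1 [OK], height=3
All nodes satisfy the balance condition.
Result: Balanced


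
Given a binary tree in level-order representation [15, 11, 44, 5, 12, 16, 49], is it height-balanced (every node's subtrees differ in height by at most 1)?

Tree (level-order array): [15, 11, 44, 5, 12, 16, 49]
Definition: a tree is height-balanced if, at every node, |h(left) - h(right)| <= 1 (empty subtree has height -1).
Bottom-up per-node check:
  node 5: h_left=-1, h_right=-1, diff=0 [OK], height=0
  node 12: h_left=-1, h_right=-1, diff=0 [OK], height=0
  node 11: h_left=0, h_right=0, diff=0 [OK], height=1
  node 16: h_left=-1, h_right=-1, diff=0 [OK], height=0
  node 49: h_left=-1, h_right=-1, diff=0 [OK], height=0
  node 44: h_left=0, h_right=0, diff=0 [OK], height=1
  node 15: h_left=1, h_right=1, diff=0 [OK], height=2
All nodes satisfy the balance condition.
Result: Balanced


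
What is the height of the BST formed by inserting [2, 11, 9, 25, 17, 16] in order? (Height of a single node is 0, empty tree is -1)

Insertion order: [2, 11, 9, 25, 17, 16]
Tree (level-order array): [2, None, 11, 9, 25, None, None, 17, None, 16]
Compute height bottom-up (empty subtree = -1):
  height(9) = 1 + max(-1, -1) = 0
  height(16) = 1 + max(-1, -1) = 0
  height(17) = 1 + max(0, -1) = 1
  height(25) = 1 + max(1, -1) = 2
  height(11) = 1 + max(0, 2) = 3
  height(2) = 1 + max(-1, 3) = 4
Height = 4


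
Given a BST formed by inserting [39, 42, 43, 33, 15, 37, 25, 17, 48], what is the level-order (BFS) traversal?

Tree insertion order: [39, 42, 43, 33, 15, 37, 25, 17, 48]
Tree (level-order array): [39, 33, 42, 15, 37, None, 43, None, 25, None, None, None, 48, 17]
BFS from the root, enqueuing left then right child of each popped node:
  queue [39] -> pop 39, enqueue [33, 42], visited so far: [39]
  queue [33, 42] -> pop 33, enqueue [15, 37], visited so far: [39, 33]
  queue [42, 15, 37] -> pop 42, enqueue [43], visited so far: [39, 33, 42]
  queue [15, 37, 43] -> pop 15, enqueue [25], visited so far: [39, 33, 42, 15]
  queue [37, 43, 25] -> pop 37, enqueue [none], visited so far: [39, 33, 42, 15, 37]
  queue [43, 25] -> pop 43, enqueue [48], visited so far: [39, 33, 42, 15, 37, 43]
  queue [25, 48] -> pop 25, enqueue [17], visited so far: [39, 33, 42, 15, 37, 43, 25]
  queue [48, 17] -> pop 48, enqueue [none], visited so far: [39, 33, 42, 15, 37, 43, 25, 48]
  queue [17] -> pop 17, enqueue [none], visited so far: [39, 33, 42, 15, 37, 43, 25, 48, 17]
Result: [39, 33, 42, 15, 37, 43, 25, 48, 17]


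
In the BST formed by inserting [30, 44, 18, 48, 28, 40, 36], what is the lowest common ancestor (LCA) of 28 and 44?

Tree insertion order: [30, 44, 18, 48, 28, 40, 36]
Tree (level-order array): [30, 18, 44, None, 28, 40, 48, None, None, 36]
In a BST, the LCA of p=28, q=44 is the first node v on the
root-to-leaf path with p <= v <= q (go left if both < v, right if both > v).
Walk from root:
  at 30: 28 <= 30 <= 44, this is the LCA
LCA = 30


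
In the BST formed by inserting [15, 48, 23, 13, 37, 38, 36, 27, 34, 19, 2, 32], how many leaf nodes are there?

Tree built from: [15, 48, 23, 13, 37, 38, 36, 27, 34, 19, 2, 32]
Tree (level-order array): [15, 13, 48, 2, None, 23, None, None, None, 19, 37, None, None, 36, 38, 27, None, None, None, None, 34, 32]
Rule: A leaf has 0 children.
Per-node child counts:
  node 15: 2 child(ren)
  node 13: 1 child(ren)
  node 2: 0 child(ren)
  node 48: 1 child(ren)
  node 23: 2 child(ren)
  node 19: 0 child(ren)
  node 37: 2 child(ren)
  node 36: 1 child(ren)
  node 27: 1 child(ren)
  node 34: 1 child(ren)
  node 32: 0 child(ren)
  node 38: 0 child(ren)
Matching nodes: [2, 19, 32, 38]
Count of leaf nodes: 4


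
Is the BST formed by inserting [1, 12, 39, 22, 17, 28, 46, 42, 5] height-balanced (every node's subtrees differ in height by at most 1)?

Tree (level-order array): [1, None, 12, 5, 39, None, None, 22, 46, 17, 28, 42]
Definition: a tree is height-balanced if, at every node, |h(left) - h(right)| <= 1 (empty subtree has height -1).
Bottom-up per-node check:
  node 5: h_left=-1, h_right=-1, diff=0 [OK], height=0
  node 17: h_left=-1, h_right=-1, diff=0 [OK], height=0
  node 28: h_left=-1, h_right=-1, diff=0 [OK], height=0
  node 22: h_left=0, h_right=0, diff=0 [OK], height=1
  node 42: h_left=-1, h_right=-1, diff=0 [OK], height=0
  node 46: h_left=0, h_right=-1, diff=1 [OK], height=1
  node 39: h_left=1, h_right=1, diff=0 [OK], height=2
  node 12: h_left=0, h_right=2, diff=2 [FAIL (|0-2|=2 > 1)], height=3
  node 1: h_left=-1, h_right=3, diff=4 [FAIL (|-1-3|=4 > 1)], height=4
Node 12 violates the condition: |0 - 2| = 2 > 1.
Result: Not balanced


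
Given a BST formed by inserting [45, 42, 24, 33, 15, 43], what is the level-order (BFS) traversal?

Tree insertion order: [45, 42, 24, 33, 15, 43]
Tree (level-order array): [45, 42, None, 24, 43, 15, 33]
BFS from the root, enqueuing left then right child of each popped node:
  queue [45] -> pop 45, enqueue [42], visited so far: [45]
  queue [42] -> pop 42, enqueue [24, 43], visited so far: [45, 42]
  queue [24, 43] -> pop 24, enqueue [15, 33], visited so far: [45, 42, 24]
  queue [43, 15, 33] -> pop 43, enqueue [none], visited so far: [45, 42, 24, 43]
  queue [15, 33] -> pop 15, enqueue [none], visited so far: [45, 42, 24, 43, 15]
  queue [33] -> pop 33, enqueue [none], visited so far: [45, 42, 24, 43, 15, 33]
Result: [45, 42, 24, 43, 15, 33]


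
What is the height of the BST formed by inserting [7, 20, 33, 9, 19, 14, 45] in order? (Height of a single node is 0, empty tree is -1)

Insertion order: [7, 20, 33, 9, 19, 14, 45]
Tree (level-order array): [7, None, 20, 9, 33, None, 19, None, 45, 14]
Compute height bottom-up (empty subtree = -1):
  height(14) = 1 + max(-1, -1) = 0
  height(19) = 1 + max(0, -1) = 1
  height(9) = 1 + max(-1, 1) = 2
  height(45) = 1 + max(-1, -1) = 0
  height(33) = 1 + max(-1, 0) = 1
  height(20) = 1 + max(2, 1) = 3
  height(7) = 1 + max(-1, 3) = 4
Height = 4


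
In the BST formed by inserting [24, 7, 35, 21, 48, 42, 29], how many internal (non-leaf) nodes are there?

Tree built from: [24, 7, 35, 21, 48, 42, 29]
Tree (level-order array): [24, 7, 35, None, 21, 29, 48, None, None, None, None, 42]
Rule: An internal node has at least one child.
Per-node child counts:
  node 24: 2 child(ren)
  node 7: 1 child(ren)
  node 21: 0 child(ren)
  node 35: 2 child(ren)
  node 29: 0 child(ren)
  node 48: 1 child(ren)
  node 42: 0 child(ren)
Matching nodes: [24, 7, 35, 48]
Count of internal (non-leaf) nodes: 4


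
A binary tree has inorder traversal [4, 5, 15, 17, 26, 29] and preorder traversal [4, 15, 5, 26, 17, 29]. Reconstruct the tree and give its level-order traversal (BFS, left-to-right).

Inorder:  [4, 5, 15, 17, 26, 29]
Preorder: [4, 15, 5, 26, 17, 29]
Algorithm: preorder visits root first, so consume preorder in order;
for each root, split the current inorder slice at that value into
left-subtree inorder and right-subtree inorder, then recurse.
Recursive splits:
  root=4; inorder splits into left=[], right=[5, 15, 17, 26, 29]
  root=15; inorder splits into left=[5], right=[17, 26, 29]
  root=5; inorder splits into left=[], right=[]
  root=26; inorder splits into left=[17], right=[29]
  root=17; inorder splits into left=[], right=[]
  root=29; inorder splits into left=[], right=[]
Reconstructed level-order: [4, 15, 5, 26, 17, 29]


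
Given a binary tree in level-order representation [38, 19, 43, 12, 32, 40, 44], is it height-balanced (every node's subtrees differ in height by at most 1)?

Tree (level-order array): [38, 19, 43, 12, 32, 40, 44]
Definition: a tree is height-balanced if, at every node, |h(left) - h(right)| <= 1 (empty subtree has height -1).
Bottom-up per-node check:
  node 12: h_left=-1, h_right=-1, diff=0 [OK], height=0
  node 32: h_left=-1, h_right=-1, diff=0 [OK], height=0
  node 19: h_left=0, h_right=0, diff=0 [OK], height=1
  node 40: h_left=-1, h_right=-1, diff=0 [OK], height=0
  node 44: h_left=-1, h_right=-1, diff=0 [OK], height=0
  node 43: h_left=0, h_right=0, diff=0 [OK], height=1
  node 38: h_left=1, h_right=1, diff=0 [OK], height=2
All nodes satisfy the balance condition.
Result: Balanced


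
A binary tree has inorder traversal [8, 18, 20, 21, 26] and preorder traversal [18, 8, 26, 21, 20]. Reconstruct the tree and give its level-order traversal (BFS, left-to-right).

Inorder:  [8, 18, 20, 21, 26]
Preorder: [18, 8, 26, 21, 20]
Algorithm: preorder visits root first, so consume preorder in order;
for each root, split the current inorder slice at that value into
left-subtree inorder and right-subtree inorder, then recurse.
Recursive splits:
  root=18; inorder splits into left=[8], right=[20, 21, 26]
  root=8; inorder splits into left=[], right=[]
  root=26; inorder splits into left=[20, 21], right=[]
  root=21; inorder splits into left=[20], right=[]
  root=20; inorder splits into left=[], right=[]
Reconstructed level-order: [18, 8, 26, 21, 20]


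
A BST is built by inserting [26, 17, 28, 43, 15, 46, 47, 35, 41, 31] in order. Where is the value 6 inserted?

Starting tree (level order): [26, 17, 28, 15, None, None, 43, None, None, 35, 46, 31, 41, None, 47]
Insertion path: 26 -> 17 -> 15
Result: insert 6 as left child of 15
Final tree (level order): [26, 17, 28, 15, None, None, 43, 6, None, 35, 46, None, None, 31, 41, None, 47]


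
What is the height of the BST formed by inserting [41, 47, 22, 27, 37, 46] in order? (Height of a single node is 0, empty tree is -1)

Insertion order: [41, 47, 22, 27, 37, 46]
Tree (level-order array): [41, 22, 47, None, 27, 46, None, None, 37]
Compute height bottom-up (empty subtree = -1):
  height(37) = 1 + max(-1, -1) = 0
  height(27) = 1 + max(-1, 0) = 1
  height(22) = 1 + max(-1, 1) = 2
  height(46) = 1 + max(-1, -1) = 0
  height(47) = 1 + max(0, -1) = 1
  height(41) = 1 + max(2, 1) = 3
Height = 3


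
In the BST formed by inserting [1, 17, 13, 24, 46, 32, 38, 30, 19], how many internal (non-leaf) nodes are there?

Tree built from: [1, 17, 13, 24, 46, 32, 38, 30, 19]
Tree (level-order array): [1, None, 17, 13, 24, None, None, 19, 46, None, None, 32, None, 30, 38]
Rule: An internal node has at least one child.
Per-node child counts:
  node 1: 1 child(ren)
  node 17: 2 child(ren)
  node 13: 0 child(ren)
  node 24: 2 child(ren)
  node 19: 0 child(ren)
  node 46: 1 child(ren)
  node 32: 2 child(ren)
  node 30: 0 child(ren)
  node 38: 0 child(ren)
Matching nodes: [1, 17, 24, 46, 32]
Count of internal (non-leaf) nodes: 5


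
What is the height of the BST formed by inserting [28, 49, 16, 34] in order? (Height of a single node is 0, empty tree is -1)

Insertion order: [28, 49, 16, 34]
Tree (level-order array): [28, 16, 49, None, None, 34]
Compute height bottom-up (empty subtree = -1):
  height(16) = 1 + max(-1, -1) = 0
  height(34) = 1 + max(-1, -1) = 0
  height(49) = 1 + max(0, -1) = 1
  height(28) = 1 + max(0, 1) = 2
Height = 2


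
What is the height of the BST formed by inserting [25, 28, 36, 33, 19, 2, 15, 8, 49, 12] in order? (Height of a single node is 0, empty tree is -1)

Insertion order: [25, 28, 36, 33, 19, 2, 15, 8, 49, 12]
Tree (level-order array): [25, 19, 28, 2, None, None, 36, None, 15, 33, 49, 8, None, None, None, None, None, None, 12]
Compute height bottom-up (empty subtree = -1):
  height(12) = 1 + max(-1, -1) = 0
  height(8) = 1 + max(-1, 0) = 1
  height(15) = 1 + max(1, -1) = 2
  height(2) = 1 + max(-1, 2) = 3
  height(19) = 1 + max(3, -1) = 4
  height(33) = 1 + max(-1, -1) = 0
  height(49) = 1 + max(-1, -1) = 0
  height(36) = 1 + max(0, 0) = 1
  height(28) = 1 + max(-1, 1) = 2
  height(25) = 1 + max(4, 2) = 5
Height = 5


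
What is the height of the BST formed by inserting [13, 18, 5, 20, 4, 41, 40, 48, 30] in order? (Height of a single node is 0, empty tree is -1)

Insertion order: [13, 18, 5, 20, 4, 41, 40, 48, 30]
Tree (level-order array): [13, 5, 18, 4, None, None, 20, None, None, None, 41, 40, 48, 30]
Compute height bottom-up (empty subtree = -1):
  height(4) = 1 + max(-1, -1) = 0
  height(5) = 1 + max(0, -1) = 1
  height(30) = 1 + max(-1, -1) = 0
  height(40) = 1 + max(0, -1) = 1
  height(48) = 1 + max(-1, -1) = 0
  height(41) = 1 + max(1, 0) = 2
  height(20) = 1 + max(-1, 2) = 3
  height(18) = 1 + max(-1, 3) = 4
  height(13) = 1 + max(1, 4) = 5
Height = 5


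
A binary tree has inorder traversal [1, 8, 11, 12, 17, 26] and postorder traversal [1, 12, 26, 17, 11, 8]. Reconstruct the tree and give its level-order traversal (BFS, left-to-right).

Inorder:   [1, 8, 11, 12, 17, 26]
Postorder: [1, 12, 26, 17, 11, 8]
Algorithm: postorder visits root last, so walk postorder right-to-left;
each value is the root of the current inorder slice — split it at that
value, recurse on the right subtree first, then the left.
Recursive splits:
  root=8; inorder splits into left=[1], right=[11, 12, 17, 26]
  root=11; inorder splits into left=[], right=[12, 17, 26]
  root=17; inorder splits into left=[12], right=[26]
  root=26; inorder splits into left=[], right=[]
  root=12; inorder splits into left=[], right=[]
  root=1; inorder splits into left=[], right=[]
Reconstructed level-order: [8, 1, 11, 17, 12, 26]


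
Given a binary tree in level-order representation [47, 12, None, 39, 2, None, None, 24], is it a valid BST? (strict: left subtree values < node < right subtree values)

Level-order array: [47, 12, None, 39, 2, None, None, 24]
Validate using subtree bounds (lo, hi): at each node, require lo < value < hi,
then recurse left with hi=value and right with lo=value.
Preorder trace (stopping at first violation):
  at node 47 with bounds (-inf, +inf): OK
  at node 12 with bounds (-inf, 47): OK
  at node 39 with bounds (-inf, 12): VIOLATION
Node 39 violates its bound: not (-inf < 39 < 12).
Result: Not a valid BST


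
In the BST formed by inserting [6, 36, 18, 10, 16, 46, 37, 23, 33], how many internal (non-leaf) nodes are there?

Tree built from: [6, 36, 18, 10, 16, 46, 37, 23, 33]
Tree (level-order array): [6, None, 36, 18, 46, 10, 23, 37, None, None, 16, None, 33]
Rule: An internal node has at least one child.
Per-node child counts:
  node 6: 1 child(ren)
  node 36: 2 child(ren)
  node 18: 2 child(ren)
  node 10: 1 child(ren)
  node 16: 0 child(ren)
  node 23: 1 child(ren)
  node 33: 0 child(ren)
  node 46: 1 child(ren)
  node 37: 0 child(ren)
Matching nodes: [6, 36, 18, 10, 23, 46]
Count of internal (non-leaf) nodes: 6


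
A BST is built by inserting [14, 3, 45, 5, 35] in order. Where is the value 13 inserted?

Starting tree (level order): [14, 3, 45, None, 5, 35]
Insertion path: 14 -> 3 -> 5
Result: insert 13 as right child of 5
Final tree (level order): [14, 3, 45, None, 5, 35, None, None, 13]


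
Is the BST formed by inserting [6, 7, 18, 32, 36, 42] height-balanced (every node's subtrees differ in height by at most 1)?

Tree (level-order array): [6, None, 7, None, 18, None, 32, None, 36, None, 42]
Definition: a tree is height-balanced if, at every node, |h(left) - h(right)| <= 1 (empty subtree has height -1).
Bottom-up per-node check:
  node 42: h_left=-1, h_right=-1, diff=0 [OK], height=0
  node 36: h_left=-1, h_right=0, diff=1 [OK], height=1
  node 32: h_left=-1, h_right=1, diff=2 [FAIL (|-1-1|=2 > 1)], height=2
  node 18: h_left=-1, h_right=2, diff=3 [FAIL (|-1-2|=3 > 1)], height=3
  node 7: h_left=-1, h_right=3, diff=4 [FAIL (|-1-3|=4 > 1)], height=4
  node 6: h_left=-1, h_right=4, diff=5 [FAIL (|-1-4|=5 > 1)], height=5
Node 32 violates the condition: |-1 - 1| = 2 > 1.
Result: Not balanced


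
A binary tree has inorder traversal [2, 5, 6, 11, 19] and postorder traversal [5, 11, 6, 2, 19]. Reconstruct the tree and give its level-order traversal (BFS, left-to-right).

Inorder:   [2, 5, 6, 11, 19]
Postorder: [5, 11, 6, 2, 19]
Algorithm: postorder visits root last, so walk postorder right-to-left;
each value is the root of the current inorder slice — split it at that
value, recurse on the right subtree first, then the left.
Recursive splits:
  root=19; inorder splits into left=[2, 5, 6, 11], right=[]
  root=2; inorder splits into left=[], right=[5, 6, 11]
  root=6; inorder splits into left=[5], right=[11]
  root=11; inorder splits into left=[], right=[]
  root=5; inorder splits into left=[], right=[]
Reconstructed level-order: [19, 2, 6, 5, 11]


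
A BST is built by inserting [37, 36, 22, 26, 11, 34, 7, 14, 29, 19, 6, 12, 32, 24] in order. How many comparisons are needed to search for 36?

Search path for 36: 37 -> 36
Found: True
Comparisons: 2


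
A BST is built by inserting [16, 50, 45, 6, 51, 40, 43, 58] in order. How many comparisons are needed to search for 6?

Search path for 6: 16 -> 6
Found: True
Comparisons: 2


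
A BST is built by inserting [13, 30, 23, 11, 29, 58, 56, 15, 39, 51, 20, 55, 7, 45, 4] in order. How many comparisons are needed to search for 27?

Search path for 27: 13 -> 30 -> 23 -> 29
Found: False
Comparisons: 4


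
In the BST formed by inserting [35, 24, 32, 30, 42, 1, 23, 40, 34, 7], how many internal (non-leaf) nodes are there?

Tree built from: [35, 24, 32, 30, 42, 1, 23, 40, 34, 7]
Tree (level-order array): [35, 24, 42, 1, 32, 40, None, None, 23, 30, 34, None, None, 7]
Rule: An internal node has at least one child.
Per-node child counts:
  node 35: 2 child(ren)
  node 24: 2 child(ren)
  node 1: 1 child(ren)
  node 23: 1 child(ren)
  node 7: 0 child(ren)
  node 32: 2 child(ren)
  node 30: 0 child(ren)
  node 34: 0 child(ren)
  node 42: 1 child(ren)
  node 40: 0 child(ren)
Matching nodes: [35, 24, 1, 23, 32, 42]
Count of internal (non-leaf) nodes: 6


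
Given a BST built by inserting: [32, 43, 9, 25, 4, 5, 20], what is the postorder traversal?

Tree insertion order: [32, 43, 9, 25, 4, 5, 20]
Tree (level-order array): [32, 9, 43, 4, 25, None, None, None, 5, 20]
Postorder traversal: [5, 4, 20, 25, 9, 43, 32]


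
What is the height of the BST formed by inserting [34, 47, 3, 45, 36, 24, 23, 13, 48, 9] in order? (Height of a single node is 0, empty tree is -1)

Insertion order: [34, 47, 3, 45, 36, 24, 23, 13, 48, 9]
Tree (level-order array): [34, 3, 47, None, 24, 45, 48, 23, None, 36, None, None, None, 13, None, None, None, 9]
Compute height bottom-up (empty subtree = -1):
  height(9) = 1 + max(-1, -1) = 0
  height(13) = 1 + max(0, -1) = 1
  height(23) = 1 + max(1, -1) = 2
  height(24) = 1 + max(2, -1) = 3
  height(3) = 1 + max(-1, 3) = 4
  height(36) = 1 + max(-1, -1) = 0
  height(45) = 1 + max(0, -1) = 1
  height(48) = 1 + max(-1, -1) = 0
  height(47) = 1 + max(1, 0) = 2
  height(34) = 1 + max(4, 2) = 5
Height = 5


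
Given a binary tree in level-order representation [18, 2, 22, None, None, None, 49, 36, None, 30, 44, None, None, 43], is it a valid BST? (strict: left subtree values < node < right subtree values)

Level-order array: [18, 2, 22, None, None, None, 49, 36, None, 30, 44, None, None, 43]
Validate using subtree bounds (lo, hi): at each node, require lo < value < hi,
then recurse left with hi=value and right with lo=value.
Preorder trace (stopping at first violation):
  at node 18 with bounds (-inf, +inf): OK
  at node 2 with bounds (-inf, 18): OK
  at node 22 with bounds (18, +inf): OK
  at node 49 with bounds (22, +inf): OK
  at node 36 with bounds (22, 49): OK
  at node 30 with bounds (22, 36): OK
  at node 44 with bounds (36, 49): OK
  at node 43 with bounds (36, 44): OK
No violation found at any node.
Result: Valid BST


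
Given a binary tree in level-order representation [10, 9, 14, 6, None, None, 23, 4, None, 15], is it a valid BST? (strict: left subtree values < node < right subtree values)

Level-order array: [10, 9, 14, 6, None, None, 23, 4, None, 15]
Validate using subtree bounds (lo, hi): at each node, require lo < value < hi,
then recurse left with hi=value and right with lo=value.
Preorder trace (stopping at first violation):
  at node 10 with bounds (-inf, +inf): OK
  at node 9 with bounds (-inf, 10): OK
  at node 6 with bounds (-inf, 9): OK
  at node 4 with bounds (-inf, 6): OK
  at node 14 with bounds (10, +inf): OK
  at node 23 with bounds (14, +inf): OK
  at node 15 with bounds (14, 23): OK
No violation found at any node.
Result: Valid BST


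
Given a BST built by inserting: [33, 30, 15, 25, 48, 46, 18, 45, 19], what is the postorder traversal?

Tree insertion order: [33, 30, 15, 25, 48, 46, 18, 45, 19]
Tree (level-order array): [33, 30, 48, 15, None, 46, None, None, 25, 45, None, 18, None, None, None, None, 19]
Postorder traversal: [19, 18, 25, 15, 30, 45, 46, 48, 33]


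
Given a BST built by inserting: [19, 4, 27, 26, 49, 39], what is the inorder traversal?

Tree insertion order: [19, 4, 27, 26, 49, 39]
Tree (level-order array): [19, 4, 27, None, None, 26, 49, None, None, 39]
Inorder traversal: [4, 19, 26, 27, 39, 49]


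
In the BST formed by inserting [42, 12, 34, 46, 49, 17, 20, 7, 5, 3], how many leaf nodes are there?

Tree built from: [42, 12, 34, 46, 49, 17, 20, 7, 5, 3]
Tree (level-order array): [42, 12, 46, 7, 34, None, 49, 5, None, 17, None, None, None, 3, None, None, 20]
Rule: A leaf has 0 children.
Per-node child counts:
  node 42: 2 child(ren)
  node 12: 2 child(ren)
  node 7: 1 child(ren)
  node 5: 1 child(ren)
  node 3: 0 child(ren)
  node 34: 1 child(ren)
  node 17: 1 child(ren)
  node 20: 0 child(ren)
  node 46: 1 child(ren)
  node 49: 0 child(ren)
Matching nodes: [3, 20, 49]
Count of leaf nodes: 3


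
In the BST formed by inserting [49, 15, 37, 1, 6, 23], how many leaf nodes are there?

Tree built from: [49, 15, 37, 1, 6, 23]
Tree (level-order array): [49, 15, None, 1, 37, None, 6, 23]
Rule: A leaf has 0 children.
Per-node child counts:
  node 49: 1 child(ren)
  node 15: 2 child(ren)
  node 1: 1 child(ren)
  node 6: 0 child(ren)
  node 37: 1 child(ren)
  node 23: 0 child(ren)
Matching nodes: [6, 23]
Count of leaf nodes: 2


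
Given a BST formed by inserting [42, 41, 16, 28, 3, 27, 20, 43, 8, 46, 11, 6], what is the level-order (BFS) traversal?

Tree insertion order: [42, 41, 16, 28, 3, 27, 20, 43, 8, 46, 11, 6]
Tree (level-order array): [42, 41, 43, 16, None, None, 46, 3, 28, None, None, None, 8, 27, None, 6, 11, 20]
BFS from the root, enqueuing left then right child of each popped node:
  queue [42] -> pop 42, enqueue [41, 43], visited so far: [42]
  queue [41, 43] -> pop 41, enqueue [16], visited so far: [42, 41]
  queue [43, 16] -> pop 43, enqueue [46], visited so far: [42, 41, 43]
  queue [16, 46] -> pop 16, enqueue [3, 28], visited so far: [42, 41, 43, 16]
  queue [46, 3, 28] -> pop 46, enqueue [none], visited so far: [42, 41, 43, 16, 46]
  queue [3, 28] -> pop 3, enqueue [8], visited so far: [42, 41, 43, 16, 46, 3]
  queue [28, 8] -> pop 28, enqueue [27], visited so far: [42, 41, 43, 16, 46, 3, 28]
  queue [8, 27] -> pop 8, enqueue [6, 11], visited so far: [42, 41, 43, 16, 46, 3, 28, 8]
  queue [27, 6, 11] -> pop 27, enqueue [20], visited so far: [42, 41, 43, 16, 46, 3, 28, 8, 27]
  queue [6, 11, 20] -> pop 6, enqueue [none], visited so far: [42, 41, 43, 16, 46, 3, 28, 8, 27, 6]
  queue [11, 20] -> pop 11, enqueue [none], visited so far: [42, 41, 43, 16, 46, 3, 28, 8, 27, 6, 11]
  queue [20] -> pop 20, enqueue [none], visited so far: [42, 41, 43, 16, 46, 3, 28, 8, 27, 6, 11, 20]
Result: [42, 41, 43, 16, 46, 3, 28, 8, 27, 6, 11, 20]


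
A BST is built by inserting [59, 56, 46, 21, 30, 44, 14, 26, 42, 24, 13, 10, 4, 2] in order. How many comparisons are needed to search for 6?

Search path for 6: 59 -> 56 -> 46 -> 21 -> 14 -> 13 -> 10 -> 4
Found: False
Comparisons: 8


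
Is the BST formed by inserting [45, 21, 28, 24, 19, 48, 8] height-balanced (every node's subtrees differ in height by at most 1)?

Tree (level-order array): [45, 21, 48, 19, 28, None, None, 8, None, 24]
Definition: a tree is height-balanced if, at every node, |h(left) - h(right)| <= 1 (empty subtree has height -1).
Bottom-up per-node check:
  node 8: h_left=-1, h_right=-1, diff=0 [OK], height=0
  node 19: h_left=0, h_right=-1, diff=1 [OK], height=1
  node 24: h_left=-1, h_right=-1, diff=0 [OK], height=0
  node 28: h_left=0, h_right=-1, diff=1 [OK], height=1
  node 21: h_left=1, h_right=1, diff=0 [OK], height=2
  node 48: h_left=-1, h_right=-1, diff=0 [OK], height=0
  node 45: h_left=2, h_right=0, diff=2 [FAIL (|2-0|=2 > 1)], height=3
Node 45 violates the condition: |2 - 0| = 2 > 1.
Result: Not balanced


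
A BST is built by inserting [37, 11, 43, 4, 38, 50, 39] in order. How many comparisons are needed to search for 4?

Search path for 4: 37 -> 11 -> 4
Found: True
Comparisons: 3


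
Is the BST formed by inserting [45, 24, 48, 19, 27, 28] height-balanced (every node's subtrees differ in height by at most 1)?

Tree (level-order array): [45, 24, 48, 19, 27, None, None, None, None, None, 28]
Definition: a tree is height-balanced if, at every node, |h(left) - h(right)| <= 1 (empty subtree has height -1).
Bottom-up per-node check:
  node 19: h_left=-1, h_right=-1, diff=0 [OK], height=0
  node 28: h_left=-1, h_right=-1, diff=0 [OK], height=0
  node 27: h_left=-1, h_right=0, diff=1 [OK], height=1
  node 24: h_left=0, h_right=1, diff=1 [OK], height=2
  node 48: h_left=-1, h_right=-1, diff=0 [OK], height=0
  node 45: h_left=2, h_right=0, diff=2 [FAIL (|2-0|=2 > 1)], height=3
Node 45 violates the condition: |2 - 0| = 2 > 1.
Result: Not balanced


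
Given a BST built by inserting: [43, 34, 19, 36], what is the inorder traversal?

Tree insertion order: [43, 34, 19, 36]
Tree (level-order array): [43, 34, None, 19, 36]
Inorder traversal: [19, 34, 36, 43]


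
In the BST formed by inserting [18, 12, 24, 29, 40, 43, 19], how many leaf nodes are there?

Tree built from: [18, 12, 24, 29, 40, 43, 19]
Tree (level-order array): [18, 12, 24, None, None, 19, 29, None, None, None, 40, None, 43]
Rule: A leaf has 0 children.
Per-node child counts:
  node 18: 2 child(ren)
  node 12: 0 child(ren)
  node 24: 2 child(ren)
  node 19: 0 child(ren)
  node 29: 1 child(ren)
  node 40: 1 child(ren)
  node 43: 0 child(ren)
Matching nodes: [12, 19, 43]
Count of leaf nodes: 3


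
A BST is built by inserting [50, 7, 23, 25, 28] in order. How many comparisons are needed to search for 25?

Search path for 25: 50 -> 7 -> 23 -> 25
Found: True
Comparisons: 4


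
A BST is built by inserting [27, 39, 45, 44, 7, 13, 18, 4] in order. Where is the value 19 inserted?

Starting tree (level order): [27, 7, 39, 4, 13, None, 45, None, None, None, 18, 44]
Insertion path: 27 -> 7 -> 13 -> 18
Result: insert 19 as right child of 18
Final tree (level order): [27, 7, 39, 4, 13, None, 45, None, None, None, 18, 44, None, None, 19]
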